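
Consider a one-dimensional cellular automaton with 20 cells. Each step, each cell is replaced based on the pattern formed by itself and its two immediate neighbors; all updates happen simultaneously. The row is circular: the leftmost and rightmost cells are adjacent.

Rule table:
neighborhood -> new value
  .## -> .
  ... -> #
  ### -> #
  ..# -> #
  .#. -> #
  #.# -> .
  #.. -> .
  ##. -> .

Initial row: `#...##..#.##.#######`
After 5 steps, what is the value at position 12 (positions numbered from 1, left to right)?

#

step 1: ..##...##.....######
step 2: .#...##...####.####.
step 3: ##.##...##.##...##..
step 4: ......##......##...#
step 5: .#####...#####...###
position 12 holds #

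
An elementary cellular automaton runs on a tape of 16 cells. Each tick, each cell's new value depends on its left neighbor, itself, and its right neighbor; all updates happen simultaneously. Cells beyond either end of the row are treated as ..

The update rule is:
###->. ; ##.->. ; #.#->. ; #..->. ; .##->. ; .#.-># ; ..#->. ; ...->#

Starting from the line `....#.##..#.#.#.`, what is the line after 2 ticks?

....#.###.#.#.#.

###.#.....#.#.#.
....#.###.#.#.#.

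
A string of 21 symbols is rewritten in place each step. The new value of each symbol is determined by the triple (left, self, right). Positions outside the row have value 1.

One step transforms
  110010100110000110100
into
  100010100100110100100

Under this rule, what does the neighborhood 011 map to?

At position 9 the neighborhood is 011; the next row has 1 there.

1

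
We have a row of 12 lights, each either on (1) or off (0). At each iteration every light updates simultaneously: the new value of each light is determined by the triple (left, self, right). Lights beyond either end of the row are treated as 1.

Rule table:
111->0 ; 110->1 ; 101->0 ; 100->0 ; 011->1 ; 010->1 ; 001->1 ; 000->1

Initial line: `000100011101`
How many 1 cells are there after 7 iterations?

6

011101110101
010101010101
010101010101  (fixed point — unchanged through iteration 7)
count of 1: 6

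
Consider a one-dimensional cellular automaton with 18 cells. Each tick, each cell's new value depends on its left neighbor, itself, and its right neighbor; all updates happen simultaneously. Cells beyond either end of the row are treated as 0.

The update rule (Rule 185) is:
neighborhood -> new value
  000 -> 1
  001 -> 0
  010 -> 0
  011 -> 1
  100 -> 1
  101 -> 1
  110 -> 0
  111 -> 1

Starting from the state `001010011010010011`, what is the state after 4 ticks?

tick 1: 100101010101001010
tick 2: 010010101010100101
tick 3: 001001010101010010
tick 4: 100100101010101001

100100101010101001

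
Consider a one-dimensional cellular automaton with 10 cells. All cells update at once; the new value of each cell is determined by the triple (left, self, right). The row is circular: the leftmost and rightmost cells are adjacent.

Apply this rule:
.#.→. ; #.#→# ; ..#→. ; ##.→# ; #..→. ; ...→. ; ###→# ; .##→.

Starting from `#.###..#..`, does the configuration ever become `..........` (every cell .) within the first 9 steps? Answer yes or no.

yes

.#.##.....
..#.#.....
...#......
..........
all cells are . at step 4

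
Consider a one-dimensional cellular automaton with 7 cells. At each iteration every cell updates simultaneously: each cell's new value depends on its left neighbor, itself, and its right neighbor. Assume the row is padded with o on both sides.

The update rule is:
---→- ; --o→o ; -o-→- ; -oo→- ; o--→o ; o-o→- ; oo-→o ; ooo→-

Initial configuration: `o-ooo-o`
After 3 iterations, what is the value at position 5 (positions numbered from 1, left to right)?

-

o---o--
oo-o-oo
-o-----
position 5 holds -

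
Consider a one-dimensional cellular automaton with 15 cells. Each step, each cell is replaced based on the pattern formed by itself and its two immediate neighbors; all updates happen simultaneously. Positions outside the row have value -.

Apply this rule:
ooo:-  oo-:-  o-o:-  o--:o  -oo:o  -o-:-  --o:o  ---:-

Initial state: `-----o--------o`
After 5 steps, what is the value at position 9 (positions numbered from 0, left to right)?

step 1: ----o-o------o-
step 2: ---o---o----o-o
step 3: --o-o-o-o--o---
step 4: -o-------oo-o--
step 5: o-o-----oo---o-
position 9 holds o

o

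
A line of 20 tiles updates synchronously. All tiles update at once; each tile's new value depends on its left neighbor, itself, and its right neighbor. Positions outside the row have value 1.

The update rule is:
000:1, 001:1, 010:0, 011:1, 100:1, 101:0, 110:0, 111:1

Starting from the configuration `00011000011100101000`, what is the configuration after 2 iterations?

11100111110010111111

11110111111011000111
11100111110010111111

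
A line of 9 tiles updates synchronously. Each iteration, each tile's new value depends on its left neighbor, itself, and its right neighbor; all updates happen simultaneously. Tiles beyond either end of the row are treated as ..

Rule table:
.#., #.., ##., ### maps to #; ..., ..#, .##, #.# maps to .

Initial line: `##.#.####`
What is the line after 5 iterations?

..##..#.#

.#.#..###
.#.##..##
.#..##..#
.##..##.#
..##..#.#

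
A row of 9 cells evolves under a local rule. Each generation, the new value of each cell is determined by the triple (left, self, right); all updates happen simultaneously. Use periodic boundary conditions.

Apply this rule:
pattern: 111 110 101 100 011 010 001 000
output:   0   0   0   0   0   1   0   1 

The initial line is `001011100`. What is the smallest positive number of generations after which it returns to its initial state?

101000001
001011100

2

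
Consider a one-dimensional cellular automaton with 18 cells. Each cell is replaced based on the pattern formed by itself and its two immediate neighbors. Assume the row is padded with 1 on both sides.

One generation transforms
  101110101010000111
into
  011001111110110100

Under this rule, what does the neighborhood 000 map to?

1

At position 12 the neighborhood is 000; the next row has 1 there.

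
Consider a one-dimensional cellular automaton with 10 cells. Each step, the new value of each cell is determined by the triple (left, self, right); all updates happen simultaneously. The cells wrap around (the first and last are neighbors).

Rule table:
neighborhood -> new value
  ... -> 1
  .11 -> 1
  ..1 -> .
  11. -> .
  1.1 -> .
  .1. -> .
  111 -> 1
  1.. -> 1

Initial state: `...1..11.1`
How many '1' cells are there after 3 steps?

11..1.1...
1.1....11.
...111.1..
count of 1: 4

4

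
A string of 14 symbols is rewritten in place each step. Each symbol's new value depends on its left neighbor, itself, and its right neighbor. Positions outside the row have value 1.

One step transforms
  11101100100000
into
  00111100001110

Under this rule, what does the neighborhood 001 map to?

At position 7 the neighborhood is 001; the next row has 0 there.

0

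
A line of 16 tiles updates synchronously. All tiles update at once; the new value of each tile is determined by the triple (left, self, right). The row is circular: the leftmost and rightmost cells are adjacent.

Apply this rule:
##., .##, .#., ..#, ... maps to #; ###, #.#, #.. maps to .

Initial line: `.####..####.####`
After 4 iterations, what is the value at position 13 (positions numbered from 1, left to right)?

#

.#..#.##..#.#..#
.#.##.##.##.#.##
.#.##.##.##.#.##  (fixed point — unchanged through iteration 4)
position 13 holds #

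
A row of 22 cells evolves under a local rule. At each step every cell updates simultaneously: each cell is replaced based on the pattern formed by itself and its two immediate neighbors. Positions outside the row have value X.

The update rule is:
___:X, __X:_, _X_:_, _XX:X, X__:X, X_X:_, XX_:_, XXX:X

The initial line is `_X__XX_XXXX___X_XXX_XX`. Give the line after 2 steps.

__X_X__XXX_XX___XX__XX
X____X_XX__X_XX_X_X_XX

X____X_XX__X_XX_X_X_XX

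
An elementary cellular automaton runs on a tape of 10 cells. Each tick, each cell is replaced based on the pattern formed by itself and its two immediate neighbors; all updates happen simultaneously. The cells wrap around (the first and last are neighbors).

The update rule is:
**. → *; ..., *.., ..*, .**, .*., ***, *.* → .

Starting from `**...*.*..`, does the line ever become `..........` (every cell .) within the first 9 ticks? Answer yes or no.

.*........
..........
all cells are . at tick 2

yes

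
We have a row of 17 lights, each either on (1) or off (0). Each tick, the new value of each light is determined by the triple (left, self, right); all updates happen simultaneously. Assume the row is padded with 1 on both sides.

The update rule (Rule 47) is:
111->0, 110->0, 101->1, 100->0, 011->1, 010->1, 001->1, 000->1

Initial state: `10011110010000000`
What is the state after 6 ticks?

tick 1: 00110000110111111
tick 2: 01100111101100000
tick 3: 11001100011001111
tick 4: 00011001110011000
tick 5: 01110011000110011
tick 6: 11000110011100110

11000110011100110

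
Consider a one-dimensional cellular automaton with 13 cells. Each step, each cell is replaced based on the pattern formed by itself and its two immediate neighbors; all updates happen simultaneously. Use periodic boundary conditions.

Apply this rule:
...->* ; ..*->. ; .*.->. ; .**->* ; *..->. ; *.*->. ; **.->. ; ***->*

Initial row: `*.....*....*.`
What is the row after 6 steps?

**..****..**.

step 1: ..***...**...
step 2: *.**..*.*..**
step 3: ..*........**
step 4: ....******.*.
step 5: ***.*****....
step 6: **..****..**.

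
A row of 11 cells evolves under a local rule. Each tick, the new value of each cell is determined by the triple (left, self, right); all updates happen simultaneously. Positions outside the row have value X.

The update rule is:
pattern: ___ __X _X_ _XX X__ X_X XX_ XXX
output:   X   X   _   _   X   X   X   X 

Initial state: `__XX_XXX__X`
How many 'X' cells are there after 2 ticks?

XX_XX_XXXX_
XXX_XX_XXXX
count of X: 9

9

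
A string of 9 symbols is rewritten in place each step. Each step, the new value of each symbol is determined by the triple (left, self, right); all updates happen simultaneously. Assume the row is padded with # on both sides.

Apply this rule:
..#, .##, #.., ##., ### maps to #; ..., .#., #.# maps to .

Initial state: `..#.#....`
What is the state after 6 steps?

##...#..#
###.#.###
###...###
####.####
####.####  (fixed point — unchanged through step 6)

####.####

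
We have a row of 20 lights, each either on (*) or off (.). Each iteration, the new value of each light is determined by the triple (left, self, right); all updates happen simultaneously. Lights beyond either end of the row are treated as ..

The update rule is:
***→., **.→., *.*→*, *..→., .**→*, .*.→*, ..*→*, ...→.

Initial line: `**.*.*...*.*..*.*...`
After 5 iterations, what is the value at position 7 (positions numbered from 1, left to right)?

iteration 1: *.****..****.****...
iteration 2: ***....**...**......
iteration 3: *.....**...**.......
iteration 4: *....**...**........
iteration 5: *...**...**.........
position 7 holds .

.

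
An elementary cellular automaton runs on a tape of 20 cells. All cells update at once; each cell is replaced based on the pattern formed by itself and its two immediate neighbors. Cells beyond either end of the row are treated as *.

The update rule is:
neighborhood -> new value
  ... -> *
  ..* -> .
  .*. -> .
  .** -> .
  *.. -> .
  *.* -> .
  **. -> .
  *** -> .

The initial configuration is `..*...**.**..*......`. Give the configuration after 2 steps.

.**...********......

....*..........****.
.**...********......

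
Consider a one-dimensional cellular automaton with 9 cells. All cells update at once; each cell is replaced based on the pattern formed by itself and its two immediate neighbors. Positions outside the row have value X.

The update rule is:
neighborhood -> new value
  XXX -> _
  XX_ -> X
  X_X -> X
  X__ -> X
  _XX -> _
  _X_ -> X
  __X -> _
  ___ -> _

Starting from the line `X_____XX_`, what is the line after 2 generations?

generation 1: XX_____XX
generation 2: _XX______

_XX______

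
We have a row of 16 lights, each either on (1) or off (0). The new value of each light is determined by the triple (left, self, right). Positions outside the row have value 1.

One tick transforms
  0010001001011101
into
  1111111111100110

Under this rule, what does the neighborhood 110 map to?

1

At position 13 the neighborhood is 110; the next row has 1 there.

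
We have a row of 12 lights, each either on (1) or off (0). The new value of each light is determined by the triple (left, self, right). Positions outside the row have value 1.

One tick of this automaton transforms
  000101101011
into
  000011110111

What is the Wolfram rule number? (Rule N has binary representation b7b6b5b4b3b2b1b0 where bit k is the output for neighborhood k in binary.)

232

position 11: 111 → 1  (bit 7 = 1)
position 6: 110 → 1  (bit 6 = 1)
position 4: 101 → 1  (bit 5 = 1)
position 0: 100 → 0  (bit 4 = 0)
position 5: 011 → 1  (bit 3 = 1)
position 3: 010 → 0  (bit 2 = 0)
position 2: 001 → 0  (bit 1 = 0)
position 1: 000 → 0  (bit 0 = 0)
bits b7..b0 = 11101000 = 232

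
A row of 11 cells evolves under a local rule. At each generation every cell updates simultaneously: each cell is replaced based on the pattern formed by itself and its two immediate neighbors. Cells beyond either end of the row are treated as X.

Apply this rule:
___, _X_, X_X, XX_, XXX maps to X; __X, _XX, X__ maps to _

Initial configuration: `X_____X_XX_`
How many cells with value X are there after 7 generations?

10

generation 1: X_XXX_XX_XX
generation 2: XX_XXX_XX_X
generation 3: XXX_XXX_XX_
generation 4: XXXX_XXX_XX
generation 5: XXXXX_XXX_X
generation 6: XXXXXX_XXX_
generation 7: XXXXXXX_XXX
count of X: 10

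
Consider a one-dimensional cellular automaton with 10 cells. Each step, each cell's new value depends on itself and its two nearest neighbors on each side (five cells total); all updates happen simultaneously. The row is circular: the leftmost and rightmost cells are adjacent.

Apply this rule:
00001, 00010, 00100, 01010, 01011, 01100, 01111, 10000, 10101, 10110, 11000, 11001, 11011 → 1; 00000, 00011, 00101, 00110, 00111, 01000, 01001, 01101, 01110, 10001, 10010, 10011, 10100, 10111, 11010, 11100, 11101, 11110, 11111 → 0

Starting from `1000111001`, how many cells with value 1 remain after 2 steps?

6

step 1: 1100000100
step 2: 0111011100
count of 1: 6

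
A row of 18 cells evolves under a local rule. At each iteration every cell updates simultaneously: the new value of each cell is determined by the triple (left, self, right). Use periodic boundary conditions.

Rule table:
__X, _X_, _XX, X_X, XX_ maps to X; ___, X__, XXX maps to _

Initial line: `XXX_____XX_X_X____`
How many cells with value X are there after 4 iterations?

11

X_X____XXXXXXX___X
XXX___XX_____X__XX
__X__XXX____XX_XX_
_XX_XX_X___XXXXXX_
count of X: 11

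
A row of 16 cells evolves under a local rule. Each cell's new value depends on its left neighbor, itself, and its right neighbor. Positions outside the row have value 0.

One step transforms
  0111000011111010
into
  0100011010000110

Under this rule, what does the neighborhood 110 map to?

At position 3 the neighborhood is 110; the next row has 0 there.

0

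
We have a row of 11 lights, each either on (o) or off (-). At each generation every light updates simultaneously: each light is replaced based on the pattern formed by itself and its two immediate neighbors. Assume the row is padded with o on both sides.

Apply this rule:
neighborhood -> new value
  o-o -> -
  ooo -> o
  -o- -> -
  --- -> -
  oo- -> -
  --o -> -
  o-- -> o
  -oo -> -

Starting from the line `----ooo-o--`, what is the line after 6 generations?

--o--o-----

o----o---o-
-o----o----
--o----o---
o--o----o--
-o--o----o-
--o--o-----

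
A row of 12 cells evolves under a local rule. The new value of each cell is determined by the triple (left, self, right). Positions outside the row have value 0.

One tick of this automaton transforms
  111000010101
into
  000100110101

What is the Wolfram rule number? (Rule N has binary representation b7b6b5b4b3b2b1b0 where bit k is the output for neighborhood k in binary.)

position 1: 111 → 0  (bit 7 = 0)
position 2: 110 → 0  (bit 6 = 0)
position 8: 101 → 0  (bit 5 = 0)
position 3: 100 → 1  (bit 4 = 1)
position 0: 011 → 0  (bit 3 = 0)
position 7: 010 → 1  (bit 2 = 1)
position 6: 001 → 1  (bit 1 = 1)
position 4: 000 → 0  (bit 0 = 0)
bits b7..b0 = 00010110 = 22

22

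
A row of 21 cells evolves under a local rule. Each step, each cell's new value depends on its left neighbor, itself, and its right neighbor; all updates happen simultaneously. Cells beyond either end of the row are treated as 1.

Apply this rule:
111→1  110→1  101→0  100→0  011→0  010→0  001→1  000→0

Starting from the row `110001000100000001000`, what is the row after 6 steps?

110010001000000010001
110100010000000100010
110000100000001000100
110001000000010001001
110010000000100010010
110100000001000100100

110100000001000100100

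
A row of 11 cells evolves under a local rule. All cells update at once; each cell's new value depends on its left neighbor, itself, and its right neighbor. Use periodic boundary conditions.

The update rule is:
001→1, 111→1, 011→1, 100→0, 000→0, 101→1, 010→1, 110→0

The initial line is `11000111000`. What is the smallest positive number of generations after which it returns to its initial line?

generation 1: 10001110001
generation 2: 00011100011
generation 3: 00111000110
generation 4: 01110001100
generation 5: 11100011000
generation 6: 11000110001
generation 7: 10001100011
generation 8: 00011000111
generation 9: 00110001110
generation 10: 01100011100
generation 11: 11000111000

11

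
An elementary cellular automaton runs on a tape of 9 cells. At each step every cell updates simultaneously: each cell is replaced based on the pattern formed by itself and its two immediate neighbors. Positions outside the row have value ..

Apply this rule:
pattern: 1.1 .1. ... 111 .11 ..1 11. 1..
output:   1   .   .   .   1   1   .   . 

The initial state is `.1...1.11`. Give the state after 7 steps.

11.......

1...1.11.
...1.11..
..1.11...
.1.11....
1.11.....
.11......
11.......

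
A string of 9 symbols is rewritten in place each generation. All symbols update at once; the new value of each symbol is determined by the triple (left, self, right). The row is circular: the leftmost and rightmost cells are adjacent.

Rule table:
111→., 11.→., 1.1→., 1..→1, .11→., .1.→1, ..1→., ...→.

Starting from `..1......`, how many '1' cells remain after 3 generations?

2

..11.....
....1....
....11...
count of 1: 2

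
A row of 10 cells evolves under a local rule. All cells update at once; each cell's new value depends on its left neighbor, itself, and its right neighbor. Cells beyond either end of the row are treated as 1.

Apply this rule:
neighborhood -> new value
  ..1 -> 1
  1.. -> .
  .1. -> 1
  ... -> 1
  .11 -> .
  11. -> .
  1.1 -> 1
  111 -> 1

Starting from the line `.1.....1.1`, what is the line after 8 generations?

generation 1: 11.111111.
generation 2: 1.1.1111.1
generation 3: .111.11.1.
generation 4: 1.1.1..111
generation 5: .1111.1.11
generation 6: 1.11.111.1
generation 7: .1..1.1.1.
generation 8: 11.1111111

11.1111111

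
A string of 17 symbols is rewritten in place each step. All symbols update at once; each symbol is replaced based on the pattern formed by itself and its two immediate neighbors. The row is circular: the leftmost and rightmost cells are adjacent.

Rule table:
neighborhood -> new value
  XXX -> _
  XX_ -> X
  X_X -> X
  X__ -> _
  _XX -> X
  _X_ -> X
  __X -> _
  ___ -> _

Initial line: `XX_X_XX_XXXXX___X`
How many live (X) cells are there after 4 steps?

_XXXXXXXX___X___X
XX______X___X___X
_X______X___X___X
XX______X___X___X
count of X: 5

5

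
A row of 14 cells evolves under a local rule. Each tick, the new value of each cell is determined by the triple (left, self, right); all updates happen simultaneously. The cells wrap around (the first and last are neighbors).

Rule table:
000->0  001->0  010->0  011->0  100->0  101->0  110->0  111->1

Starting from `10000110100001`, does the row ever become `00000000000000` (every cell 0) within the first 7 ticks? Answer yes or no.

tick 1: 00000000000000
all cells are 0 at tick 1

yes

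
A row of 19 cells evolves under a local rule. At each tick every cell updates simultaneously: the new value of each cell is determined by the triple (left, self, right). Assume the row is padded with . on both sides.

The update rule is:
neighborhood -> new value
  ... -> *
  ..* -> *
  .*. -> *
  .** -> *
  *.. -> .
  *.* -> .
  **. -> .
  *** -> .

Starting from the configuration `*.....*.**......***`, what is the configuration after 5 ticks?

*.*****.*..******..
*.*.....*.**......*
*.*.*****.*..******
*.*.*.....*.**.....
*.*.*.*****.*..****

*.*.*.*****.*..****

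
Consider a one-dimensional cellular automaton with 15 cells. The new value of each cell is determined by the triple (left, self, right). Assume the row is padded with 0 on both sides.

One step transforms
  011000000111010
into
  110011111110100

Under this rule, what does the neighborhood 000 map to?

At position 4 the neighborhood is 000; the next row has 1 there.

1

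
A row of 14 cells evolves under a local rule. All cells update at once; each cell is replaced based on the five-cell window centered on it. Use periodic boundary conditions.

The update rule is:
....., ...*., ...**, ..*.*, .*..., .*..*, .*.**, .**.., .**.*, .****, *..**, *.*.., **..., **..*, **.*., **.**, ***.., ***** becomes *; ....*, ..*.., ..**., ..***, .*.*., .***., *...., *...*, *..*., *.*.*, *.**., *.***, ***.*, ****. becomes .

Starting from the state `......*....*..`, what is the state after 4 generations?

****.*.*..*.*.
.*..*..**.*..*
.**..**.****.*
*.***.**.*..*.

*.***.**.*..*.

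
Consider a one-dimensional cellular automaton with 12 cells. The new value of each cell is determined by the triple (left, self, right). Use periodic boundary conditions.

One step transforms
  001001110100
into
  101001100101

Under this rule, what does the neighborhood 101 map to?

At position 8 the neighborhood is 101; the next row has 0 there.

0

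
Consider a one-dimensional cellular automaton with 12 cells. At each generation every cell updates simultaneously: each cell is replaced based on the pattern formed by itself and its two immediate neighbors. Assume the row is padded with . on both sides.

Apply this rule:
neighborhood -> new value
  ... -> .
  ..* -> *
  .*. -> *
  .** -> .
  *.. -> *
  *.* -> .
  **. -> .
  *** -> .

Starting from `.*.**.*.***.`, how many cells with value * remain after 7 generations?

generation 1: **....*....*
generation 2: ..*..***..**
generation 3: .****...**..
generation 4: *....*.*..*.
generation 5: **..**.*****
generation 6: ..**........
generation 7: .*..*.......
count of *: 2

2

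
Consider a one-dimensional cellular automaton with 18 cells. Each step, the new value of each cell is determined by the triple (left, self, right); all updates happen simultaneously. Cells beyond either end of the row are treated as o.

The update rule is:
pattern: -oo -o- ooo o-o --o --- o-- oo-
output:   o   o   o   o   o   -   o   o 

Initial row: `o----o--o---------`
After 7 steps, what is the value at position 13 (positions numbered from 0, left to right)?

step 1: oo--oooooo-------o
step 2: ooooooooooo-----oo
step 3: oooooooooooo---ooo
step 4: ooooooooooooo-oooo
step 5: oooooooooooooooooo
step 6: oooooooooooooooooo  (fixed point — unchanged through step 7)
position 13 holds o

o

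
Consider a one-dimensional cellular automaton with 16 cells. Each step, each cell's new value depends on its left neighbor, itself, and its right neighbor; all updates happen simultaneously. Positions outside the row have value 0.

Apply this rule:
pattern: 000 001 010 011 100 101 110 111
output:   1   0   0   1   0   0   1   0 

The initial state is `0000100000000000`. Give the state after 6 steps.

0011100010110111

1110001111111111
1010101000000001
0000000011111100
1111111010000101
1000001000110000
0011100010110111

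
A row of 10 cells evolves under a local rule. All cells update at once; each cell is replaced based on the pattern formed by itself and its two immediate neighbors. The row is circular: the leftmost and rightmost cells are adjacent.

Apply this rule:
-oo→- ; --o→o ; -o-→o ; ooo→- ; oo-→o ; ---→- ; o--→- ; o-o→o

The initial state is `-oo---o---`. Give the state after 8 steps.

-oooo-o-o-

step 1: o-o--oo---
step 2: ooo-o-o--o
step 3: --ooooo-o-
step 4: -o----ooo-
step 5: oo---o--o-
step 6: -o--oo-ooo
step 7: oo-o-oo--o
step 8: -oooo-o-o-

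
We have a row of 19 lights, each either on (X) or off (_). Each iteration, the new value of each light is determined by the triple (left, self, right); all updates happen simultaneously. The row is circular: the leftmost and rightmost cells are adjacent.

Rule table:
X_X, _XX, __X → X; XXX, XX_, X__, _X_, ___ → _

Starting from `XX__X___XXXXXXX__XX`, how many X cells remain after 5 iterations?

___X___XX_______XX_
__X___XX_______XX__
_X___XX_______XX___
X___XX_______XX____
___XX_______XX____X
count of X: 5

5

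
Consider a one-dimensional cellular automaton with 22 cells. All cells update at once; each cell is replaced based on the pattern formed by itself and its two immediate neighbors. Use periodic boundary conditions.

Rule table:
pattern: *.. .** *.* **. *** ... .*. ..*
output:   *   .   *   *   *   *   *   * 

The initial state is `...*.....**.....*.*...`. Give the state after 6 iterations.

**************.*******

iteration 1: *********.************
iteration 2: **********.***********
iteration 3: ***********.**********
iteration 4: ************.*********
iteration 5: *************.********
iteration 6: **************.*******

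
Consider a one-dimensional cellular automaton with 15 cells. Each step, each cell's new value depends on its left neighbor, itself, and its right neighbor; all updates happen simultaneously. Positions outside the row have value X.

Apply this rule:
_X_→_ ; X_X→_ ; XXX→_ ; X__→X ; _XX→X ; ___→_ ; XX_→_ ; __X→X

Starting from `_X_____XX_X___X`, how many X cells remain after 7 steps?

7

__X___XX___X_XX
XX_X_XX_X_X__X_
_____X_____XX__
X___X_X___XX_XX
_X_X___X_XX__X_
____X_X__X_XX__
X__X___XX__X_XX
count of X: 7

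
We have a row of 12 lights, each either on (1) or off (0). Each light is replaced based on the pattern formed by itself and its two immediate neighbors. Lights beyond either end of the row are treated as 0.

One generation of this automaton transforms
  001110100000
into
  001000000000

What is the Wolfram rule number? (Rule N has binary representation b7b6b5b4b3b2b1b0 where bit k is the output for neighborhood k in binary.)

position 3: 111 → 0  (bit 7 = 0)
position 4: 110 → 0  (bit 6 = 0)
position 5: 101 → 0  (bit 5 = 0)
position 7: 100 → 0  (bit 4 = 0)
position 2: 011 → 1  (bit 3 = 1)
position 6: 010 → 0  (bit 2 = 0)
position 1: 001 → 0  (bit 1 = 0)
position 0: 000 → 0  (bit 0 = 0)
bits b7..b0 = 00001000 = 8

8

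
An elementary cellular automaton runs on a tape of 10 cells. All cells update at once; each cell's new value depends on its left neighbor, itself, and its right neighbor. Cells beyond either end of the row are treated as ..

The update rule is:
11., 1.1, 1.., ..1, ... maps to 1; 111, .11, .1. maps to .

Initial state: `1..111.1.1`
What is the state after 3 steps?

.11..11.1.
1.111.11.1
.1..11.11.

.1..11.11.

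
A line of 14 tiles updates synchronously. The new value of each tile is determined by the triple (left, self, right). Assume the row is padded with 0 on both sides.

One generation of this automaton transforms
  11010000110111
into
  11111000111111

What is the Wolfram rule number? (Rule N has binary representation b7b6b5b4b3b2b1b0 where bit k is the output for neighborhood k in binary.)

252

position 12: 111 → 1  (bit 7 = 1)
position 1: 110 → 1  (bit 6 = 1)
position 2: 101 → 1  (bit 5 = 1)
position 4: 100 → 1  (bit 4 = 1)
position 0: 011 → 1  (bit 3 = 1)
position 3: 010 → 1  (bit 2 = 1)
position 7: 001 → 0  (bit 1 = 0)
position 5: 000 → 0  (bit 0 = 0)
bits b7..b0 = 11111100 = 252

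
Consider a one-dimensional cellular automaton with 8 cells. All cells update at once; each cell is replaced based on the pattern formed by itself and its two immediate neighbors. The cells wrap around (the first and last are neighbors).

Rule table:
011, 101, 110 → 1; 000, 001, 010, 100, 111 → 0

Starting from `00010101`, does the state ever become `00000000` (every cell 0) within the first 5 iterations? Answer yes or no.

iteration 1: 00001010
iteration 2: 00000100
iteration 3: 00000000
all cells are 0 at iteration 3

yes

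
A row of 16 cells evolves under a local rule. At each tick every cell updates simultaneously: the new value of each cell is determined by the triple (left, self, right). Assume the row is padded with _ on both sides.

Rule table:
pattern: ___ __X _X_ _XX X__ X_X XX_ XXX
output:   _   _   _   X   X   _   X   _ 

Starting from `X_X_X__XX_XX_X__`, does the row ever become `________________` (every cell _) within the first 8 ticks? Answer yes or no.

_____X_XX_XX__X_
_______XX_XXX__X
_______XX_X_XX__
_______XX___XXX_
_______XXX__X_XX
_______X_XX___XX
_________XXX__XX
_________X_XX_XX
tick 8 is _________X_XX_XX, still not uniform _

no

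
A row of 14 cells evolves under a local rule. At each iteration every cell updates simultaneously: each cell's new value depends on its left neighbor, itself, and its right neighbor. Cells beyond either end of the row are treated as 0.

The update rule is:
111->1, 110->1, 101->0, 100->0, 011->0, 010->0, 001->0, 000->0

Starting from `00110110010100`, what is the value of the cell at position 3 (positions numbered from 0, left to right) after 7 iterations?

00010010000000
00000000000000
00000000000000  (fixed point — unchanged through iteration 7)
position 3 holds 0

0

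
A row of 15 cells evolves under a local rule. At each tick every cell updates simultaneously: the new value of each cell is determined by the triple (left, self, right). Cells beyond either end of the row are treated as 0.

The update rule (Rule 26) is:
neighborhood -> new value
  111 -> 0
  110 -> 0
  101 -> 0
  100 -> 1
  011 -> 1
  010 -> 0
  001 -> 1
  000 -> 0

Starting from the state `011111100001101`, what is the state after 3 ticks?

000101001000010

110000010011000
101000101110100
000101001000010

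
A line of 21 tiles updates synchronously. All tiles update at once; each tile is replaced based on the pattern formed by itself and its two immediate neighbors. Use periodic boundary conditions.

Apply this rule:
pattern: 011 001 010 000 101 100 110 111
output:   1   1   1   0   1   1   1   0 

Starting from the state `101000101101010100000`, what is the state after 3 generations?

101101100000000111111

111101111111111110001
000111000000000011011
101101100000000111111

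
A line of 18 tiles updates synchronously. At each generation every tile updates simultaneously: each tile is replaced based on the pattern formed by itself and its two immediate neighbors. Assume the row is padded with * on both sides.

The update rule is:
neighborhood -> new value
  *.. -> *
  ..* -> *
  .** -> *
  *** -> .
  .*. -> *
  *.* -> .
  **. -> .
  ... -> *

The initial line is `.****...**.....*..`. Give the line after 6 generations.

.*******..........

.*...****.********
.*****....*.......
.*....************
.******...........
.*.....***********
.*******..........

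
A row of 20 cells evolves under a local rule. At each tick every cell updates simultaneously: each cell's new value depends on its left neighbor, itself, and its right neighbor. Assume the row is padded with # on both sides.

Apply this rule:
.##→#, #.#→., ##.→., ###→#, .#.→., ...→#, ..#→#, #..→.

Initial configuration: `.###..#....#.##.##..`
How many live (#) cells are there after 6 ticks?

tick 1: .##..#..###..#..#..#
tick 2: .#..#..###..#..#..##
tick 3: ...#..###..#..#..###
tick 4: .##..###..#..#..####
tick 5: .#..###..#..#..#####
tick 6: ...###..#..#..######
count of #: 11

11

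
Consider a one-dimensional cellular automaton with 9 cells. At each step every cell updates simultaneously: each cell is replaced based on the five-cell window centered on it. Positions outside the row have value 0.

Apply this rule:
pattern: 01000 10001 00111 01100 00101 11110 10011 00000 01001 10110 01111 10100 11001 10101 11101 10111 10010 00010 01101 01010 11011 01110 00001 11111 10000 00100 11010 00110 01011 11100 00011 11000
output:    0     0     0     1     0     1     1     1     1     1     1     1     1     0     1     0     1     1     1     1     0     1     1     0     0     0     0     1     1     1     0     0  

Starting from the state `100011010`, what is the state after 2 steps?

000011010
111011010

111011010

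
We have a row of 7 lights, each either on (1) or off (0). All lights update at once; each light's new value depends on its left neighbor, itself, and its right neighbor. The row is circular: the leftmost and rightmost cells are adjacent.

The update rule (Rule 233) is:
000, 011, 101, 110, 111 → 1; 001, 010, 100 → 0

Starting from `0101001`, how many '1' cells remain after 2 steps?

3

1010000
0100110
count of 1: 3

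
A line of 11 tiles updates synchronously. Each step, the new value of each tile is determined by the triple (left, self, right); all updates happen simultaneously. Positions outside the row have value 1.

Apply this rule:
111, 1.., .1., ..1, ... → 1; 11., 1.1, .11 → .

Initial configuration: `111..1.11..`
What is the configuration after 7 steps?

11.111...11
1...1.111.1
.1111..1...
..11.111111
11....11111
1.1111.1111
...11...111

...11...111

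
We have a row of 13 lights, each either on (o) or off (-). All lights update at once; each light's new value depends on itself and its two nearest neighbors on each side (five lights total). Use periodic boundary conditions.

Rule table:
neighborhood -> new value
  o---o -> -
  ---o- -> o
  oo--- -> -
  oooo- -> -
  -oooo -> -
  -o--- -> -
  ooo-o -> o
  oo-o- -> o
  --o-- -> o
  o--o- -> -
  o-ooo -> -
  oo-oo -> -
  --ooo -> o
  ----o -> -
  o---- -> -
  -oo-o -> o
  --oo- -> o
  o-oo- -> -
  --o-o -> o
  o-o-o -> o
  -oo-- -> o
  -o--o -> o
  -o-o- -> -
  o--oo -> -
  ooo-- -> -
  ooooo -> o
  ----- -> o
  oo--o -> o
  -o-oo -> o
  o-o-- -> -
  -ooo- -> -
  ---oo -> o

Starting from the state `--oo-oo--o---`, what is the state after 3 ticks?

o--ooo--oooo-

tick 1: -ooo--oo-o--o
tick 2: o---o-ooo-o-o
tick 3: o--ooo--oooo-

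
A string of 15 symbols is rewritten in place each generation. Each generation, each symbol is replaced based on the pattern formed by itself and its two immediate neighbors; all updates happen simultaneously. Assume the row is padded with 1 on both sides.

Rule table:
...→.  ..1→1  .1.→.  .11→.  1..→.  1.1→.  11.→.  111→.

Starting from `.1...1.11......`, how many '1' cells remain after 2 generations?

2

generation 1: ....1.........1
generation 2: ...1.........1.
count of 1: 2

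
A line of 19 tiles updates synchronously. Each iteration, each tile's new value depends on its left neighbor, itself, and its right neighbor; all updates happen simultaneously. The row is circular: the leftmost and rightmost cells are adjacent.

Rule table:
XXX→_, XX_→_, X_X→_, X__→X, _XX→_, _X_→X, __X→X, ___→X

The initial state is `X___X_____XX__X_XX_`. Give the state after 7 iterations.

iteration 1: XXXXXXXXXX__XXX____
iteration 2: __________XX___XXXX
iteration 3: XXXXXXXXXX__XXX____  (repeats iteration 1; period 2)
iteration 7: XXXXXXXXXX__XXX____

XXXXXXXXXX__XXX____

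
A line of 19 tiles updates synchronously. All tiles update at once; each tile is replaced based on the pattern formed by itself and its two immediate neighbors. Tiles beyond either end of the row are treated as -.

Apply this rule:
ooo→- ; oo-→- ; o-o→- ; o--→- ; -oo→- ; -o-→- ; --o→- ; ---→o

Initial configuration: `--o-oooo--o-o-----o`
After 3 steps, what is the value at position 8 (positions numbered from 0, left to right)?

o-------------ooo--
--ooooooooooo-----o
o-------------ooo--
position 8 holds -

-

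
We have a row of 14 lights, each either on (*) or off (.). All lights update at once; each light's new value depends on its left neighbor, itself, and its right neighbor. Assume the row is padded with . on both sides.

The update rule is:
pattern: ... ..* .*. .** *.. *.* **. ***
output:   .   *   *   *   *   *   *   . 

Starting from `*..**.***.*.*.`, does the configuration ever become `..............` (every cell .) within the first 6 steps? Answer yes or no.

no

*******.******
*.....***....*
**...**.**..**
***.**********
*.***........*
***.**......**
step 6 is ***.**......**, still not uniform .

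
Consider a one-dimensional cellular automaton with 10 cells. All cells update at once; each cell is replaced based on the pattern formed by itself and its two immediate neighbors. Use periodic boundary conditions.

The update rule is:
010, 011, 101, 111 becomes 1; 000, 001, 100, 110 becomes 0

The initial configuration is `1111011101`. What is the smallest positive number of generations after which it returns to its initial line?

10

generation 1: 1110111011
generation 2: 1101110111
generation 3: 1011101111
generation 4: 0111011111
generation 5: 1110111110
generation 6: 1101111101
generation 7: 1011111011
generation 8: 0111110111
generation 9: 1111101110
generation 10: 1111011101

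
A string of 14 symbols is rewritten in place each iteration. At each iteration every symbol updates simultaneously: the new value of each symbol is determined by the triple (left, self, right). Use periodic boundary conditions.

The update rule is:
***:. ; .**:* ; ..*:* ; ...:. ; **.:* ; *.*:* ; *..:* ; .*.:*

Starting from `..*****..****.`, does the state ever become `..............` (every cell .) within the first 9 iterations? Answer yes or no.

.**...****..**
****.**..*****
...*******....
..**.....**...
.****...****..
**..**.**..**.
**************
..............
all cells are . at iteration 8

yes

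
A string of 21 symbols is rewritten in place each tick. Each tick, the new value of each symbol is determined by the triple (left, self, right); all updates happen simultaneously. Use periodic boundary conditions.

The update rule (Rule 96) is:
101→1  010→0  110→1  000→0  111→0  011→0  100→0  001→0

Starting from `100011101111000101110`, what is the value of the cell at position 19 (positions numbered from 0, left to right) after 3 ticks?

0

tick 1: 000000110001000010011
tick 2: 000000010000000000001
tick 3: 000000000000000000000
position 19 holds 0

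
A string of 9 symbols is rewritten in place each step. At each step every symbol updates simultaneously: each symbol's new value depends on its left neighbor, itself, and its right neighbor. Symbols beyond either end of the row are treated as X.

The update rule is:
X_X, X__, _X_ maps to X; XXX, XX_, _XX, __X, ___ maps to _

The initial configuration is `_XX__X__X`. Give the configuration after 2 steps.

_X_XX__X_

step 1: X__X_XX__
step 2: _X_XX__X_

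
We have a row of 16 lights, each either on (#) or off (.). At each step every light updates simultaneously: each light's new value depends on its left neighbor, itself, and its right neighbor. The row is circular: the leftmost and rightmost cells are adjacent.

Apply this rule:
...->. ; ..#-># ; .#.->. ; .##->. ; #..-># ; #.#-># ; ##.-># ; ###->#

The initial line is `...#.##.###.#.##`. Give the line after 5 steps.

.#.##.#.#.##.###

#.#.#.##.###.#.#
##.#.#.##.###.#.
.##.#.#.##.###.#
#.##.#.#.##.###.
.#.##.#.#.##.###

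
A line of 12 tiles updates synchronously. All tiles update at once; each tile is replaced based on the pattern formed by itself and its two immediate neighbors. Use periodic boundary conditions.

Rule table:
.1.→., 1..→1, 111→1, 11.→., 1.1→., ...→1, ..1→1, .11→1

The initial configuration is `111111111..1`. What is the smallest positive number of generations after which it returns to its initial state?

12

generation 1: 11111111.111
generation 2: 1111111..111
generation 3: 111111.11111
generation 4: 11111..11111
generation 5: 1111.1111111
generation 6: 111..1111111
generation 7: 11.111111111
generation 8: 1..111111111
generation 9: .11111111111
generation 10: .1111111111.
generation 11: 1111111111.1
generation 12: 111111111..1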